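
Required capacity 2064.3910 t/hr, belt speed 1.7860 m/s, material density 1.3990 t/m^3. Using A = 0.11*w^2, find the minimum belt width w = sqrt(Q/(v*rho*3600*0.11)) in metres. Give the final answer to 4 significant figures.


A_req = 2064.3910 / (1.7860 * 1.3990 * 3600) = 0.229504 m^2
w = sqrt(0.229504 / 0.11)
w = 1.444 m


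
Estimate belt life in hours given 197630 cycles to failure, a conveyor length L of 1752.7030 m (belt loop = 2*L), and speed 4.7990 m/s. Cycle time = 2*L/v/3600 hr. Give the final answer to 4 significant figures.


cycle_time = 2 * 1752.7030 / 4.7990 / 3600 = 0.202901 hr
life = 197630 * 0.202901 = 40100 hours


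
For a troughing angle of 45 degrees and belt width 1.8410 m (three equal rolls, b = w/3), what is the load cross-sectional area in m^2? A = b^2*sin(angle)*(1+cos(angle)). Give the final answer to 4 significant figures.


b = 1.8410/3 = 0.613667 m
A = 0.613667^2 * sin(45 deg) * (1 + cos(45 deg))
A = 0.4546 m^2


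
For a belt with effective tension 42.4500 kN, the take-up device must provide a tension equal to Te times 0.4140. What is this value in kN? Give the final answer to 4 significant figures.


T_tu = 42.4500 * 0.4140
T_tu = 17.57 kN


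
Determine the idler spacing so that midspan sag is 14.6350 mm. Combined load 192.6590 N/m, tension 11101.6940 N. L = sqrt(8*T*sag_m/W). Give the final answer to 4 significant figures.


sag = 14.6350/1000 = 0.014635 m
L = sqrt(8 * 11101.6940 * 0.014635 / 192.6590)
L = 2.597 m


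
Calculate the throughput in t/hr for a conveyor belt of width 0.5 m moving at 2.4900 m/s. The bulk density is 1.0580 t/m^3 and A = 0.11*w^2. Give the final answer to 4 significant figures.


A = 0.11 * 0.5^2 = 0.0275 m^2
C = 0.0275 * 2.4900 * 1.0580 * 3600
C = 260.8 t/hr


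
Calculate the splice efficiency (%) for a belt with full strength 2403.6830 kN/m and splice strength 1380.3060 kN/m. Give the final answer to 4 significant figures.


Eff = 1380.3060 / 2403.6830 * 100
Eff = 57.42 %


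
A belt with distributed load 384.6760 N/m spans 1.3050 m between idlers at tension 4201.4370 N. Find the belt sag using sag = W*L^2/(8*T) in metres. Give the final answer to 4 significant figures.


sag = 384.6760 * 1.3050^2 / (8 * 4201.4370)
sag = 0.01949 m


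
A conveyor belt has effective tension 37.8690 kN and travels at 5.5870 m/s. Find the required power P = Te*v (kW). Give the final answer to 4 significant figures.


P = Te * v = 37.8690 * 5.5870
P = 211.6 kW


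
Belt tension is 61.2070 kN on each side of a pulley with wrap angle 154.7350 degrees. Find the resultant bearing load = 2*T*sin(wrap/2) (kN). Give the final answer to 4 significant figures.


F = 2 * 61.2070 * sin(154.7350/2 deg)
F = 119.5 kN


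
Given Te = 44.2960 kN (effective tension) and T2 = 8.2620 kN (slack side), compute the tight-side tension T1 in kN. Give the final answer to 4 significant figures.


T1 = Te + T2 = 44.2960 + 8.2620
T1 = 52.56 kN


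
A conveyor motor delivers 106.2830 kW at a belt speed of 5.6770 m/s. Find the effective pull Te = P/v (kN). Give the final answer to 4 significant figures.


Te = P / v = 106.2830 / 5.6770
Te = 18.72 kN


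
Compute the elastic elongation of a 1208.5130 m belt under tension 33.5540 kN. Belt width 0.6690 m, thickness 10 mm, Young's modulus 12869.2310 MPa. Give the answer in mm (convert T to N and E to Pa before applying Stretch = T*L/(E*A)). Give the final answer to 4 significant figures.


A = 0.6690 * 0.01 = 0.00669 m^2
Stretch = 33.5540*1000 * 1208.5130 / (12869.2310e6 * 0.00669) * 1000
Stretch = 471.0 mm


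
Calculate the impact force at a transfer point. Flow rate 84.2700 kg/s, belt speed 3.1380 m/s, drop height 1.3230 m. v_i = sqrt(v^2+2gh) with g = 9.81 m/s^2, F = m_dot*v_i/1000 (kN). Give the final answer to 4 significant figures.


v_i = sqrt(3.1380^2 + 2*9.81*1.3230) = 5.98367 m/s
F = 84.2700 * 5.98367 / 1000
F = 0.5042 kN


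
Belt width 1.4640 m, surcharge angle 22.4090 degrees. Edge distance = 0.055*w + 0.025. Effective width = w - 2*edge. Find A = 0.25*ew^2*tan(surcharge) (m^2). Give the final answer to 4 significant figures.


edge = 0.055*1.4640 + 0.025 = 0.10552 m
ew = 1.4640 - 2*0.10552 = 1.25296 m
A = 0.25 * 1.25296^2 * tan(22.4090 deg)
A = 0.1618 m^2


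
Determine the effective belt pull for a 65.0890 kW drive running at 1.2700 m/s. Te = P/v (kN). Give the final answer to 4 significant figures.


Te = P / v = 65.0890 / 1.2700
Te = 51.25 kN


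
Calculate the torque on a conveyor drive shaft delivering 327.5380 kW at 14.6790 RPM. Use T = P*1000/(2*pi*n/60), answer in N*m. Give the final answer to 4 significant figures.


omega = 2*pi*14.6790/60 = 1.53718 rad/s
T = 327.5380*1000 / 1.53718
T = 213100 N*m


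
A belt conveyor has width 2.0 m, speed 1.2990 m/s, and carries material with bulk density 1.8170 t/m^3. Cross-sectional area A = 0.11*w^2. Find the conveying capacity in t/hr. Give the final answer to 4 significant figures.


A = 0.11 * 2.0^2 = 0.44 m^2
C = 0.44 * 1.2990 * 1.8170 * 3600
C = 3739 t/hr


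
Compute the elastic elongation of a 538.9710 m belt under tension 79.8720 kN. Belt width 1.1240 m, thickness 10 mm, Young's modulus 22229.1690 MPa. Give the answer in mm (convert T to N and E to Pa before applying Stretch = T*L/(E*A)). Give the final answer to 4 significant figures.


A = 1.1240 * 0.01 = 0.01124 m^2
Stretch = 79.8720*1000 * 538.9710 / (22229.1690e6 * 0.01124) * 1000
Stretch = 172.3 mm


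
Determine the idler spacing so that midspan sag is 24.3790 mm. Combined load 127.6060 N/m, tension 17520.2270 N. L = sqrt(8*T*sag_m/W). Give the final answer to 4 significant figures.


sag = 24.3790/1000 = 0.024379 m
L = sqrt(8 * 17520.2270 * 0.024379 / 127.6060)
L = 5.175 m


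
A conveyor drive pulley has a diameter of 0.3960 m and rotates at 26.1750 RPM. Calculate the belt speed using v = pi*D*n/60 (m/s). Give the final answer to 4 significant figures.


v = pi * 0.3960 * 26.1750 / 60
v = 0.5427 m/s


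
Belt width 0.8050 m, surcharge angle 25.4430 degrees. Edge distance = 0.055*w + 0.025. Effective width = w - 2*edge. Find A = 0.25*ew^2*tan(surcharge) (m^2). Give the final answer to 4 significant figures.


edge = 0.055*0.8050 + 0.025 = 0.069275 m
ew = 0.8050 - 2*0.069275 = 0.66645 m
A = 0.25 * 0.66645^2 * tan(25.4430 deg)
A = 0.05283 m^2


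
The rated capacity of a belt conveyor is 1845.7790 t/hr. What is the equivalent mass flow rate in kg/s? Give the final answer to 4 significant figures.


m_dot = 1845.7790 * 1000 / 3600
m_dot = 512.7 kg/s


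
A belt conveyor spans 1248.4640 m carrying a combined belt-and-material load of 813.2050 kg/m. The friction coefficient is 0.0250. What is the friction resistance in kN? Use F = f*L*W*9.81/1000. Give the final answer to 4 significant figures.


F = 0.0250 * 1248.4640 * 813.2050 * 9.81 / 1000
F = 249.0 kN


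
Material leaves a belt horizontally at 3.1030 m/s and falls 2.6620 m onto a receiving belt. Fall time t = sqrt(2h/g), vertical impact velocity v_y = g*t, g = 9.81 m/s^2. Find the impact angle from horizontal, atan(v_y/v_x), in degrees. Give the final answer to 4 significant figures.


t = sqrt(2*2.6620/9.81) = 0.73669 s
v_y = 9.81 * 0.73669 = 7.22693 m/s
angle = atan(7.22693 / 3.1030) = 66.76 deg


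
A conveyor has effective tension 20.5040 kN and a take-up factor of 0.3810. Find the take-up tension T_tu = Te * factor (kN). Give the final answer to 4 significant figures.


T_tu = 20.5040 * 0.3810
T_tu = 7.812 kN


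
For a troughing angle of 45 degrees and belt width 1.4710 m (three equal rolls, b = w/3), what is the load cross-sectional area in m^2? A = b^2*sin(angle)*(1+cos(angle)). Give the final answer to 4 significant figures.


b = 1.4710/3 = 0.490333 m
A = 0.490333^2 * sin(45 deg) * (1 + cos(45 deg))
A = 0.2902 m^2


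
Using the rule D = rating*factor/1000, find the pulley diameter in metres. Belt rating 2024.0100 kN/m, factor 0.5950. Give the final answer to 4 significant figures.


D = 2024.0100 * 0.5950 / 1000
D = 1.204 m


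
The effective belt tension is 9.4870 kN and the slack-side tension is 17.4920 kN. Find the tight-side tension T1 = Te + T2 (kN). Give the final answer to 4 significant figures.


T1 = Te + T2 = 9.4870 + 17.4920
T1 = 26.98 kN


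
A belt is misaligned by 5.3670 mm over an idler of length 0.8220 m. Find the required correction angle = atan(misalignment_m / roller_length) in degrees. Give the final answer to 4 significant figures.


misalign_m = 5.3670 / 1000 = 0.005367 m
angle = atan(0.005367 / 0.8220)
angle = 0.3741 deg


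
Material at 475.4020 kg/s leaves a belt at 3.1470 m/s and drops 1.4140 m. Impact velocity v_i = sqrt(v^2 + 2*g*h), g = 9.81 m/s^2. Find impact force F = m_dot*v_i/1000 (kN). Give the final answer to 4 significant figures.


v_i = sqrt(3.1470^2 + 2*9.81*1.4140) = 6.13566 m/s
F = 475.4020 * 6.13566 / 1000
F = 2.917 kN


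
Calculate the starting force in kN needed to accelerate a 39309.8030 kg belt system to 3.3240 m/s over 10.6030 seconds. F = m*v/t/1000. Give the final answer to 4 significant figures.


F = 39309.8030 * 3.3240 / 10.6030 / 1000
F = 12.32 kN


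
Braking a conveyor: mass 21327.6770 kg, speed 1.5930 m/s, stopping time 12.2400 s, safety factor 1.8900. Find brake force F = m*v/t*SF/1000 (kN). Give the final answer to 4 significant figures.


F = 21327.6770 * 1.5930 / 12.2400 * 1.8900 / 1000
F = 5.246 kN


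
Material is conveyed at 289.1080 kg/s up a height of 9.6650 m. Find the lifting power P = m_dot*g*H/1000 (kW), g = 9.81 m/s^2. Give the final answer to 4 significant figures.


P = 289.1080 * 9.81 * 9.6650 / 1000
P = 27.41 kW


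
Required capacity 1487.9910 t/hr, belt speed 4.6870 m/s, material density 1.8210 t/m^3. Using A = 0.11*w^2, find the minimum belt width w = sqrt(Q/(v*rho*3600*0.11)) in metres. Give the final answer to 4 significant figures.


A_req = 1487.9910 / (4.6870 * 1.8210 * 3600) = 0.0484276 m^2
w = sqrt(0.0484276 / 0.11)
w = 0.6635 m


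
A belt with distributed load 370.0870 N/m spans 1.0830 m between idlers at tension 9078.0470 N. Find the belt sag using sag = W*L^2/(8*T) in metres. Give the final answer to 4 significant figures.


sag = 370.0870 * 1.0830^2 / (8 * 9078.0470)
sag = 0.005977 m


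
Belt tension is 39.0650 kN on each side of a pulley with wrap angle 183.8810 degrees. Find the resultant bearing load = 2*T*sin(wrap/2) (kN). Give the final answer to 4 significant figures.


F = 2 * 39.0650 * sin(183.8810/2 deg)
F = 78.09 kN


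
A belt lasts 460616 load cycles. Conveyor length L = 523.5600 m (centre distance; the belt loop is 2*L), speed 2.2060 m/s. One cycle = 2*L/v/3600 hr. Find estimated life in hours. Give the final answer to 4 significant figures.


cycle_time = 2 * 523.5600 / 2.2060 / 3600 = 0.131853 hr
life = 460616 * 0.131853 = 60730 hours


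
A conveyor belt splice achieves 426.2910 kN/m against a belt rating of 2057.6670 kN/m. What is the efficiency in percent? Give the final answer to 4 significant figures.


Eff = 426.2910 / 2057.6670 * 100
Eff = 20.72 %


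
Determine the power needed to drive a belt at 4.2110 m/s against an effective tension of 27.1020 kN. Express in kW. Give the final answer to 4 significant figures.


P = Te * v = 27.1020 * 4.2110
P = 114.1 kW


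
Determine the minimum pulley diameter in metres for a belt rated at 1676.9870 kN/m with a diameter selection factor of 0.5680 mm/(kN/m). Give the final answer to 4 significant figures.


D = 1676.9870 * 0.5680 / 1000
D = 0.9525 m


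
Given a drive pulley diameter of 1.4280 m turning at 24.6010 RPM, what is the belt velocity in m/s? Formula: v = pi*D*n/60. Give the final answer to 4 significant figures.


v = pi * 1.4280 * 24.6010 / 60
v = 1.839 m/s


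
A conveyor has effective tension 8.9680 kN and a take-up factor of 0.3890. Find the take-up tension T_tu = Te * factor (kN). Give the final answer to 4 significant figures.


T_tu = 8.9680 * 0.3890
T_tu = 3.489 kN


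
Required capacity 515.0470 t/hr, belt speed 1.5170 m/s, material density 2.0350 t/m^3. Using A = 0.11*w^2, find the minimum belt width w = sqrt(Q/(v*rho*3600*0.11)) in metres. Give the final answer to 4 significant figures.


A_req = 515.0470 / (1.5170 * 2.0350 * 3600) = 0.0463441 m^2
w = sqrt(0.0463441 / 0.11)
w = 0.6491 m


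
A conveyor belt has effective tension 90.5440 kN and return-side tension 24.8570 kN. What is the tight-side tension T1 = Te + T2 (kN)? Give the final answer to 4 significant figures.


T1 = Te + T2 = 90.5440 + 24.8570
T1 = 115.4 kN


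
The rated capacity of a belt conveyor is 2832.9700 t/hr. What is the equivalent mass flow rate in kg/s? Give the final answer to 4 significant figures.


m_dot = 2832.9700 * 1000 / 3600
m_dot = 786.9 kg/s


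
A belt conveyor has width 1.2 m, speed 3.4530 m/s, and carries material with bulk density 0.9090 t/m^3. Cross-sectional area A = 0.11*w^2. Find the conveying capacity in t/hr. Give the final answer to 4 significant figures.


A = 0.11 * 1.2^2 = 0.1584 m^2
C = 0.1584 * 3.4530 * 0.9090 * 3600
C = 1790 t/hr


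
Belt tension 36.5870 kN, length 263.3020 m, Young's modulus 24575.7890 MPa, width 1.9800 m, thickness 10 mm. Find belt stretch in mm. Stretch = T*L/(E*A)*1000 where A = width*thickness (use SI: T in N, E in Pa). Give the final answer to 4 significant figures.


A = 1.9800 * 0.01 = 0.01980 m^2
Stretch = 36.5870*1000 * 263.3020 / (24575.7890e6 * 0.01980) * 1000
Stretch = 19.80 mm


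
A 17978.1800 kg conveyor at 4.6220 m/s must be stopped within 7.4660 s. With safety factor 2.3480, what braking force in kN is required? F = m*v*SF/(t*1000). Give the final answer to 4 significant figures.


F = 17978.1800 * 4.6220 / 7.4660 * 2.3480 / 1000
F = 26.13 kN


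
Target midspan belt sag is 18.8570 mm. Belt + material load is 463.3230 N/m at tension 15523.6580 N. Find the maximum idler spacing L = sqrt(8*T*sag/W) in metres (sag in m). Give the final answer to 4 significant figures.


sag = 18.8570/1000 = 0.018857 m
L = sqrt(8 * 15523.6580 * 0.018857 / 463.3230)
L = 2.248 m


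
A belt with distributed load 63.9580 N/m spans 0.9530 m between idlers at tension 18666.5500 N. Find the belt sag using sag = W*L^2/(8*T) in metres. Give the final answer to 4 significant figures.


sag = 63.9580 * 0.9530^2 / (8 * 18666.5500)
sag = 0.0003890 m


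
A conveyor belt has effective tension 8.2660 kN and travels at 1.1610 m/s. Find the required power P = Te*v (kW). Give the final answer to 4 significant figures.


P = Te * v = 8.2660 * 1.1610
P = 9.597 kW


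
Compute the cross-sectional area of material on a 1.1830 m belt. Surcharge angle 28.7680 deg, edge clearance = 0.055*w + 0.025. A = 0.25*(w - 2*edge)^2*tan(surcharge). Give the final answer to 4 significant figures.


edge = 0.055*1.1830 + 0.025 = 0.090065 m
ew = 1.1830 - 2*0.090065 = 1.00287 m
A = 0.25 * 1.00287^2 * tan(28.7680 deg)
A = 0.1380 m^2


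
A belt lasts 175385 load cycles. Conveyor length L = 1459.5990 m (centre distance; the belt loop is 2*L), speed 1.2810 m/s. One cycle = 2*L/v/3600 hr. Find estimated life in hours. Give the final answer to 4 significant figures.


cycle_time = 2 * 1459.5990 / 1.2810 / 3600 = 0.633012 hr
life = 175385 * 0.633012 = 111000 hours


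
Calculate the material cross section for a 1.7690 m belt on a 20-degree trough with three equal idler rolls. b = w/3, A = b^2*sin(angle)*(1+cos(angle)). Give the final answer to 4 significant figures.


b = 1.7690/3 = 0.589667 m
A = 0.589667^2 * sin(20 deg) * (1 + cos(20 deg))
A = 0.2307 m^2


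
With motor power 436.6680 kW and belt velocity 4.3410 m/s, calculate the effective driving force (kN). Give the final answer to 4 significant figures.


Te = P / v = 436.6680 / 4.3410
Te = 100.6 kN


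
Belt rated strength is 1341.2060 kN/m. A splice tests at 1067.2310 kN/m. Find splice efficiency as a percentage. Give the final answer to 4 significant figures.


Eff = 1067.2310 / 1341.2060 * 100
Eff = 79.57 %


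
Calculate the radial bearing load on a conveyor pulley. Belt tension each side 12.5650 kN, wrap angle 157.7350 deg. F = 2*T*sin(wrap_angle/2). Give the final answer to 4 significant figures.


F = 2 * 12.5650 * sin(157.7350/2 deg)
F = 24.66 kN


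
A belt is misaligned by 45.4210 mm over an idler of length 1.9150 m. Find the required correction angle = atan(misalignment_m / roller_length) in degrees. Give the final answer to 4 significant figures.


misalign_m = 45.4210 / 1000 = 0.045421 m
angle = atan(0.045421 / 1.9150)
angle = 1.359 deg


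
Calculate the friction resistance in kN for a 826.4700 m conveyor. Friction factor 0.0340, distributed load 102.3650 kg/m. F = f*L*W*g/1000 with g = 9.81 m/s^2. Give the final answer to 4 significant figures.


F = 0.0340 * 826.4700 * 102.3650 * 9.81 / 1000
F = 28.22 kN


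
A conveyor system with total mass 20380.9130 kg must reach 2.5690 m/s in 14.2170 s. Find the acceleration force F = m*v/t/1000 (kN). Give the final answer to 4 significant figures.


F = 20380.9130 * 2.5690 / 14.2170 / 1000
F = 3.683 kN


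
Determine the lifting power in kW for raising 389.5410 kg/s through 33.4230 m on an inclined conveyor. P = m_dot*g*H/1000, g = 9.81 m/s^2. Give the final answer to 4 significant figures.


P = 389.5410 * 9.81 * 33.4230 / 1000
P = 127.7 kW


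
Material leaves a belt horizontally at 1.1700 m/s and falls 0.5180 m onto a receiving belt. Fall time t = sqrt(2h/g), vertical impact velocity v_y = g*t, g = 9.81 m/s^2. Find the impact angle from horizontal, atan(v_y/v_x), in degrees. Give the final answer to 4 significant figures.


t = sqrt(2*0.5180/9.81) = 0.324972 s
v_y = 9.81 * 0.324972 = 3.18798 m/s
angle = atan(3.18798 / 1.1700) = 69.85 deg


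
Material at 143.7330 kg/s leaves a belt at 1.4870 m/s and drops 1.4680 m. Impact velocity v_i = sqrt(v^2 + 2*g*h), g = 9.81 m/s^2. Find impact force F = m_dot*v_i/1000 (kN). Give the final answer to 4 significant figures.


v_i = sqrt(1.4870^2 + 2*9.81*1.4680) = 5.56896 m/s
F = 143.7330 * 5.56896 / 1000
F = 0.8004 kN


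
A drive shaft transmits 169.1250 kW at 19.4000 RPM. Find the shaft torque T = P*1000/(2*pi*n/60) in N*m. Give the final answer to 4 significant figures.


omega = 2*pi*19.4000/60 = 2.03156 rad/s
T = 169.1250*1000 / 2.03156
T = 83250 N*m


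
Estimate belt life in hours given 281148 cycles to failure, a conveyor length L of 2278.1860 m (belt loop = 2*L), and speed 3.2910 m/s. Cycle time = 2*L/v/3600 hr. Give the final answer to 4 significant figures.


cycle_time = 2 * 2278.1860 / 3.2910 / 3600 = 0.384582 hr
life = 281148 * 0.384582 = 108100 hours


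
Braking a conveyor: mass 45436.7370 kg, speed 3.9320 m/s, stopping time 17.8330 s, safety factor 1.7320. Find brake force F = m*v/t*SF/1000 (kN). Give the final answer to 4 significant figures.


F = 45436.7370 * 3.9320 / 17.8330 * 1.7320 / 1000
F = 17.35 kN


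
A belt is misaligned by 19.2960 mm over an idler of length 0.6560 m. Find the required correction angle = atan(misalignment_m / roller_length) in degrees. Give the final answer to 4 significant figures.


misalign_m = 19.2960 / 1000 = 0.019296 m
angle = atan(0.019296 / 0.6560)
angle = 1.685 deg


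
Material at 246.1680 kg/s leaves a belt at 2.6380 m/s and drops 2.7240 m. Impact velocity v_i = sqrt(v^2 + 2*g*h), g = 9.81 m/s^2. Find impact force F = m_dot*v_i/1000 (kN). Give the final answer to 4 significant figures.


v_i = sqrt(2.6380^2 + 2*9.81*2.7240) = 7.772 m/s
F = 246.1680 * 7.772 / 1000
F = 1.913 kN


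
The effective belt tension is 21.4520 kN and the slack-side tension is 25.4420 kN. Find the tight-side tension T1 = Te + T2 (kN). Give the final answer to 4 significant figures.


T1 = Te + T2 = 21.4520 + 25.4420
T1 = 46.89 kN


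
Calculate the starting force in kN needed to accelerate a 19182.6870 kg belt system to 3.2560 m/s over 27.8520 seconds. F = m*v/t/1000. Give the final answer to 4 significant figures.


F = 19182.6870 * 3.2560 / 27.8520 / 1000
F = 2.243 kN


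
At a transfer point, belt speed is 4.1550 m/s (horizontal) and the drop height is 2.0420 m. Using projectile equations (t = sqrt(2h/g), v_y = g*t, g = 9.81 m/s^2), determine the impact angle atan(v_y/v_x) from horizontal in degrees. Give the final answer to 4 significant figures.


t = sqrt(2*2.0420/9.81) = 0.645221 s
v_y = 9.81 * 0.645221 = 6.32962 m/s
angle = atan(6.32962 / 4.1550) = 56.72 deg


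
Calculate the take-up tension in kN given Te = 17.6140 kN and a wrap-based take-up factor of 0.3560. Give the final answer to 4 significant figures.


T_tu = 17.6140 * 0.3560
T_tu = 6.271 kN


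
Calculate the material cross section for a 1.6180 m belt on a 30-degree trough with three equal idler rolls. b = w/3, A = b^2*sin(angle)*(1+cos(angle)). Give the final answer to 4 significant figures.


b = 1.6180/3 = 0.539333 m
A = 0.539333^2 * sin(30 deg) * (1 + cos(30 deg))
A = 0.2714 m^2


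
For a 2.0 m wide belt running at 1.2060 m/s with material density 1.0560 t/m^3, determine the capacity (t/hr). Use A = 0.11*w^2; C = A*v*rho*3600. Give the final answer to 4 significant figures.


A = 0.11 * 2.0^2 = 0.44 m^2
C = 0.44 * 1.2060 * 1.0560 * 3600
C = 2017 t/hr


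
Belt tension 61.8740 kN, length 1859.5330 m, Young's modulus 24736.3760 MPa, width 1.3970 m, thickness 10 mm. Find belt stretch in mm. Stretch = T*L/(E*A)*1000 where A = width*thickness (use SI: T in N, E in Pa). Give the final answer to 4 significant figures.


A = 1.3970 * 0.01 = 0.01397 m^2
Stretch = 61.8740*1000 * 1859.5330 / (24736.3760e6 * 0.01397) * 1000
Stretch = 333.0 mm


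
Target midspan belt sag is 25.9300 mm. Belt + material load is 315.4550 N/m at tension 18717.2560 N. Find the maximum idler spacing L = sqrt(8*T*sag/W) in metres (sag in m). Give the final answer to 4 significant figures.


sag = 25.9300/1000 = 0.025930 m
L = sqrt(8 * 18717.2560 * 0.025930 / 315.4550)
L = 3.508 m


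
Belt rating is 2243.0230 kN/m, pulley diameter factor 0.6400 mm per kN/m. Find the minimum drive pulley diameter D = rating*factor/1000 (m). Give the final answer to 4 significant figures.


D = 2243.0230 * 0.6400 / 1000
D = 1.436 m


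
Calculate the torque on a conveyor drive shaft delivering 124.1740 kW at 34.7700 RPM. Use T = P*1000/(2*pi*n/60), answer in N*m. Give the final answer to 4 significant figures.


omega = 2*pi*34.7700/60 = 3.64111 rad/s
T = 124.1740*1000 / 3.64111
T = 34100 N*m


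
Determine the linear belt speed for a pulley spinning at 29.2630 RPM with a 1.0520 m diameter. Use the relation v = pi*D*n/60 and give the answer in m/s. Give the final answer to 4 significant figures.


v = pi * 1.0520 * 29.2630 / 60
v = 1.612 m/s


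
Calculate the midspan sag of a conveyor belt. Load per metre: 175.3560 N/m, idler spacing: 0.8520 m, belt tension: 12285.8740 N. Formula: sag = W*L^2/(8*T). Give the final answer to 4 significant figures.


sag = 175.3560 * 0.8520^2 / (8 * 12285.8740)
sag = 0.001295 m


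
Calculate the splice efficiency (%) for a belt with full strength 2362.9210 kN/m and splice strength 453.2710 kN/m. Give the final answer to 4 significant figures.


Eff = 453.2710 / 2362.9210 * 100
Eff = 19.18 %


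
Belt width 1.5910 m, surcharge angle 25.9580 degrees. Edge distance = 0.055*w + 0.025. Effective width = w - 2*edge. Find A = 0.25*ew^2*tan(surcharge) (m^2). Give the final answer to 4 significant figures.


edge = 0.055*1.5910 + 0.025 = 0.112505 m
ew = 1.5910 - 2*0.112505 = 1.36599 m
A = 0.25 * 1.36599^2 * tan(25.9580 deg)
A = 0.2271 m^2


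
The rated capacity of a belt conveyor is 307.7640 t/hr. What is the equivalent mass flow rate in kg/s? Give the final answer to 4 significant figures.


m_dot = 307.7640 * 1000 / 3600
m_dot = 85.49 kg/s


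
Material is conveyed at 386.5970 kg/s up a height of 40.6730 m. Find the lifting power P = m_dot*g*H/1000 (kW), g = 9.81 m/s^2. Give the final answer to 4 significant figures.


P = 386.5970 * 9.81 * 40.6730 / 1000
P = 154.3 kW


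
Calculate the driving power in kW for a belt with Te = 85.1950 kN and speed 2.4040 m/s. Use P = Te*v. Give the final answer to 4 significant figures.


P = Te * v = 85.1950 * 2.4040
P = 204.8 kW


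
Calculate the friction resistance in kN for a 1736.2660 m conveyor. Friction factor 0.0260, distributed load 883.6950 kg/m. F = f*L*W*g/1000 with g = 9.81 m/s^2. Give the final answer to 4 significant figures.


F = 0.0260 * 1736.2660 * 883.6950 * 9.81 / 1000
F = 391.3 kN


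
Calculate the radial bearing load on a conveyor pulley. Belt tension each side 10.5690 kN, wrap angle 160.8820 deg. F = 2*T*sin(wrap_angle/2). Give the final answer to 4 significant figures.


F = 2 * 10.5690 * sin(160.8820/2 deg)
F = 20.84 kN


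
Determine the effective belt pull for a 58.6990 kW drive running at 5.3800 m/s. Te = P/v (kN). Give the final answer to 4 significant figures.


Te = P / v = 58.6990 / 5.3800
Te = 10.91 kN


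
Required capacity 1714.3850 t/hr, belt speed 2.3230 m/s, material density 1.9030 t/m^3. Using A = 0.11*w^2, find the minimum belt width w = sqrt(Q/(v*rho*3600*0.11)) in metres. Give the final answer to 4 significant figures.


A_req = 1714.3850 / (2.3230 * 1.9030 * 3600) = 0.107725 m^2
w = sqrt(0.107725 / 0.11)
w = 0.9896 m


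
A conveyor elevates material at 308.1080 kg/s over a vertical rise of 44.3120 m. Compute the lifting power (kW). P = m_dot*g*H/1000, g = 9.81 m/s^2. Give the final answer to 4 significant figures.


P = 308.1080 * 9.81 * 44.3120 / 1000
P = 133.9 kW


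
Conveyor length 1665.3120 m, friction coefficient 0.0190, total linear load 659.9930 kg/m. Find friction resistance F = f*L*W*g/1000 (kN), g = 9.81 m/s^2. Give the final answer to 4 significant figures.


F = 0.0190 * 1665.3120 * 659.9930 * 9.81 / 1000
F = 204.9 kN


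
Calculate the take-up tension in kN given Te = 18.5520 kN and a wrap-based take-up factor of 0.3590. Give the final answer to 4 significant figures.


T_tu = 18.5520 * 0.3590
T_tu = 6.660 kN


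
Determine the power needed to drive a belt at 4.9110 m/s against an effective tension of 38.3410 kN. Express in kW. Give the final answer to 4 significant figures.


P = Te * v = 38.3410 * 4.9110
P = 188.3 kW


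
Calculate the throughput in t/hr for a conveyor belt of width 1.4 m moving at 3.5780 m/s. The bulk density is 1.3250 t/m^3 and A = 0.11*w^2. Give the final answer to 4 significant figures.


A = 0.11 * 1.4^2 = 0.2156 m^2
C = 0.2156 * 3.5780 * 1.3250 * 3600
C = 3680 t/hr


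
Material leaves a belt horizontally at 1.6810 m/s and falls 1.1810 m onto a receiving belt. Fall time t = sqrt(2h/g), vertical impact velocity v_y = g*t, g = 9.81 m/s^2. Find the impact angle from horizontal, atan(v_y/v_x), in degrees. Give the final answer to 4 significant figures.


t = sqrt(2*1.1810/9.81) = 0.490688 s
v_y = 9.81 * 0.490688 = 4.81365 m/s
angle = atan(4.81365 / 1.6810) = 70.75 deg


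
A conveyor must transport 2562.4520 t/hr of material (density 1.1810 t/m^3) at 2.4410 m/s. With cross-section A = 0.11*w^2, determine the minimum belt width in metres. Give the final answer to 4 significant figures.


A_req = 2562.4520 / (2.4410 * 1.1810 * 3600) = 0.246908 m^2
w = sqrt(0.246908 / 0.11)
w = 1.498 m


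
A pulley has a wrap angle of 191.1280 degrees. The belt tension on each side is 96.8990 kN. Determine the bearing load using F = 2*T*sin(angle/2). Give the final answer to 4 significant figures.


F = 2 * 96.8990 * sin(191.1280/2 deg)
F = 192.9 kN


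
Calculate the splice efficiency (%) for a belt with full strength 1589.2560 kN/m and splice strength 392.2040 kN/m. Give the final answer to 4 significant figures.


Eff = 392.2040 / 1589.2560 * 100
Eff = 24.68 %


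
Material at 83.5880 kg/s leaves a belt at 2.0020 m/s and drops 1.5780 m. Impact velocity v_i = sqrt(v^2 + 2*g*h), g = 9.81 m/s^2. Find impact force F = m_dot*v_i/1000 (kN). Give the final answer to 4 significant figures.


v_i = sqrt(2.0020^2 + 2*9.81*1.5780) = 5.91341 m/s
F = 83.5880 * 5.91341 / 1000
F = 0.4943 kN


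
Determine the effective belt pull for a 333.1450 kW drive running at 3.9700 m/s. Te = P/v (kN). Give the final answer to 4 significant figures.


Te = P / v = 333.1450 / 3.9700
Te = 83.92 kN


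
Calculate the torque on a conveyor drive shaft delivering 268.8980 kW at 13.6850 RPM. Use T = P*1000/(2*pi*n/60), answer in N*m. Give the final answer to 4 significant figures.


omega = 2*pi*13.6850/60 = 1.43309 rad/s
T = 268.8980*1000 / 1.43309
T = 187600 N*m


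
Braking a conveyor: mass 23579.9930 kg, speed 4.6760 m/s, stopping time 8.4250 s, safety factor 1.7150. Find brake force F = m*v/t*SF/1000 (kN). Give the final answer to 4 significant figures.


F = 23579.9930 * 4.6760 / 8.4250 * 1.7150 / 1000
F = 22.44 kN


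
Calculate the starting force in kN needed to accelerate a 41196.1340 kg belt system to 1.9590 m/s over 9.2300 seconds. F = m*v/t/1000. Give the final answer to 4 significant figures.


F = 41196.1340 * 1.9590 / 9.2300 / 1000
F = 8.744 kN


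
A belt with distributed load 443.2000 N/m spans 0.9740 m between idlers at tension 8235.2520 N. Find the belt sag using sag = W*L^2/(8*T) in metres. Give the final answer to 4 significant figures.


sag = 443.2000 * 0.9740^2 / (8 * 8235.2520)
sag = 0.006382 m


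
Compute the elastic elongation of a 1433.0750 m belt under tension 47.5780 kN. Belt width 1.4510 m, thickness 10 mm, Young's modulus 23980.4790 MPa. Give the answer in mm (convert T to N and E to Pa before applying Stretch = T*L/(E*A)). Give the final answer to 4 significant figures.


A = 1.4510 * 0.01 = 0.01451 m^2
Stretch = 47.5780*1000 * 1433.0750 / (23980.4790e6 * 0.01451) * 1000
Stretch = 196.0 mm


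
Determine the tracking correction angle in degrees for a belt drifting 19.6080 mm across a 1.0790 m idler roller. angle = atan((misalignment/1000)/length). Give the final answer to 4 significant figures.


misalign_m = 19.6080 / 1000 = 0.019608 m
angle = atan(0.019608 / 1.0790)
angle = 1.041 deg


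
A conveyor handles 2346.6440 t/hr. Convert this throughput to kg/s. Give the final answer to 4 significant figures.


m_dot = 2346.6440 * 1000 / 3600
m_dot = 651.8 kg/s


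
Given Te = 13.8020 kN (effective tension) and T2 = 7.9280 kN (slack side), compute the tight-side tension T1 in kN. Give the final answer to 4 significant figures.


T1 = Te + T2 = 13.8020 + 7.9280
T1 = 21.73 kN


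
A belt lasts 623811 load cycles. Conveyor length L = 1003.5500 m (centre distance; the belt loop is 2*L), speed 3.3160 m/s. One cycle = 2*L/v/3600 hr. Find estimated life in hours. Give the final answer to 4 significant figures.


cycle_time = 2 * 1003.5500 / 3.3160 / 3600 = 0.168133 hr
life = 623811 * 0.168133 = 104900 hours


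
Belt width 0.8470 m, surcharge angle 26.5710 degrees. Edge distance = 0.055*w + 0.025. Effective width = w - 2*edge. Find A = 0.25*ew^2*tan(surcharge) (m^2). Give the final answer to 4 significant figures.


edge = 0.055*0.8470 + 0.025 = 0.071585 m
ew = 0.8470 - 2*0.071585 = 0.70383 m
A = 0.25 * 0.70383^2 * tan(26.5710 deg)
A = 0.06194 m^2


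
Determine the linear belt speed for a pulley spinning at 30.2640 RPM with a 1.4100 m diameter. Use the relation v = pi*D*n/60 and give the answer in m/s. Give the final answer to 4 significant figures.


v = pi * 1.4100 * 30.2640 / 60
v = 2.234 m/s


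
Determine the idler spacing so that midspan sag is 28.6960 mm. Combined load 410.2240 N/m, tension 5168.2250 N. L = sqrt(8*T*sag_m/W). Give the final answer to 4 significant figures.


sag = 28.6960/1000 = 0.028696 m
L = sqrt(8 * 5168.2250 * 0.028696 / 410.2240)
L = 1.701 m


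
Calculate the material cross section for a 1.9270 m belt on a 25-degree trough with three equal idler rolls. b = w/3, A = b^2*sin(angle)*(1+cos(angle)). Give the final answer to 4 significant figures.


b = 1.9270/3 = 0.642333 m
A = 0.642333^2 * sin(25 deg) * (1 + cos(25 deg))
A = 0.3324 m^2


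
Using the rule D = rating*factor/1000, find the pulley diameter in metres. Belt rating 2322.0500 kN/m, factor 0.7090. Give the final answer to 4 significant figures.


D = 2322.0500 * 0.7090 / 1000
D = 1.646 m


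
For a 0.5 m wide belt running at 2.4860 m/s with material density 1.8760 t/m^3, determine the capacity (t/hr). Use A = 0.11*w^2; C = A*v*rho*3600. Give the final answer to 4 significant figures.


A = 0.11 * 0.5^2 = 0.0275 m^2
C = 0.0275 * 2.4860 * 1.8760 * 3600
C = 461.7 t/hr


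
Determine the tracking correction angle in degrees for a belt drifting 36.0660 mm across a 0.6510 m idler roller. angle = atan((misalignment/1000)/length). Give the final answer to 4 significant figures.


misalign_m = 36.0660 / 1000 = 0.036066 m
angle = atan(0.036066 / 0.6510)
angle = 3.171 deg


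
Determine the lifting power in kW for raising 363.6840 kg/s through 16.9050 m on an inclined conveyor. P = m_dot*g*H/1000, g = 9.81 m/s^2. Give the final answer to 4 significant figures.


P = 363.6840 * 9.81 * 16.9050 / 1000
P = 60.31 kW


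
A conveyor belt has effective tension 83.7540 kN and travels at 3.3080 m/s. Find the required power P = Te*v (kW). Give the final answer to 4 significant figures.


P = Te * v = 83.7540 * 3.3080
P = 277.1 kW


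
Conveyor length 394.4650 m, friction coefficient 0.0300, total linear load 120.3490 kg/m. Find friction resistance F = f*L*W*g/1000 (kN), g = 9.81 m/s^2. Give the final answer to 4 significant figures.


F = 0.0300 * 394.4650 * 120.3490 * 9.81 / 1000
F = 13.97 kN


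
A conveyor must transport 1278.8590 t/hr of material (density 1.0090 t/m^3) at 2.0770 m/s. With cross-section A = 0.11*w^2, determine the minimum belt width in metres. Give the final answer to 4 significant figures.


A_req = 1278.8590 / (2.0770 * 1.0090 * 3600) = 0.169509 m^2
w = sqrt(0.169509 / 0.11)
w = 1.241 m


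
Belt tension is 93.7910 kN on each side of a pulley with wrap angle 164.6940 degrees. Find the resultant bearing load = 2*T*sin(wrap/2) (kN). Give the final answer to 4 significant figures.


F = 2 * 93.7910 * sin(164.6940/2 deg)
F = 185.9 kN


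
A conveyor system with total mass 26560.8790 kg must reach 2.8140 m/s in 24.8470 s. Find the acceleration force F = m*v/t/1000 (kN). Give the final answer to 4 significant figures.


F = 26560.8790 * 2.8140 / 24.8470 / 1000
F = 3.008 kN


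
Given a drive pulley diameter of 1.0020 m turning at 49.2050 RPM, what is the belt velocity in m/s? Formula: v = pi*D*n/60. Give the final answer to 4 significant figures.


v = pi * 1.0020 * 49.2050 / 60
v = 2.582 m/s


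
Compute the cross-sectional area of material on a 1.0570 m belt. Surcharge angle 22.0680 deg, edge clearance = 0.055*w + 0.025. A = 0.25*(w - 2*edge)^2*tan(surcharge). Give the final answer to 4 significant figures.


edge = 0.055*1.0570 + 0.025 = 0.083135 m
ew = 1.0570 - 2*0.083135 = 0.89073 m
A = 0.25 * 0.89073^2 * tan(22.0680 deg)
A = 0.08041 m^2


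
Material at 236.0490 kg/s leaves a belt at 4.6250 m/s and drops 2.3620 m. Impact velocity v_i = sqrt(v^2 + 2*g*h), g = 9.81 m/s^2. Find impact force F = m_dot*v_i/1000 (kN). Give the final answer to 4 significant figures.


v_i = sqrt(4.6250^2 + 2*9.81*2.3620) = 8.23001 m/s
F = 236.0490 * 8.23001 / 1000
F = 1.943 kN


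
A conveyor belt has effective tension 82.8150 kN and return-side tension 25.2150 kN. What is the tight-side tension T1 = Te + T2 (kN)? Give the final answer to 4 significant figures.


T1 = Te + T2 = 82.8150 + 25.2150
T1 = 108.0 kN


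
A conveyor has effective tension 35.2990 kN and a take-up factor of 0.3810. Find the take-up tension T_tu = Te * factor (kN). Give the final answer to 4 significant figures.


T_tu = 35.2990 * 0.3810
T_tu = 13.45 kN


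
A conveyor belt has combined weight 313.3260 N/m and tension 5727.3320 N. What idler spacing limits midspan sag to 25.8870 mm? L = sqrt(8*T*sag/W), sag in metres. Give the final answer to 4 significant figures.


sag = 25.8870/1000 = 0.025887 m
L = sqrt(8 * 5727.3320 * 0.025887 / 313.3260)
L = 1.946 m


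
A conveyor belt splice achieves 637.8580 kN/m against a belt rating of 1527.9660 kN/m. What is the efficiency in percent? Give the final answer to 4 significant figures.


Eff = 637.8580 / 1527.9660 * 100
Eff = 41.75 %


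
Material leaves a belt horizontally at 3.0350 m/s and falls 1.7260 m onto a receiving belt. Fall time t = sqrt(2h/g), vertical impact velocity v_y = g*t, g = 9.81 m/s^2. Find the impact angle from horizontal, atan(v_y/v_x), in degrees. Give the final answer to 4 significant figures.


t = sqrt(2*1.7260/9.81) = 0.5932 s
v_y = 9.81 * 0.5932 = 5.81929 m/s
angle = atan(5.81929 / 3.0350) = 62.46 deg


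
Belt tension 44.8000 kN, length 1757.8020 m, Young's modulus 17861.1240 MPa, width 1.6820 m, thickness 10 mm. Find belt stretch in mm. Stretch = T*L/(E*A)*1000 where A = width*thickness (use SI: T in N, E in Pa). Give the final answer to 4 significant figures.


A = 1.6820 * 0.01 = 0.01682 m^2
Stretch = 44.8000*1000 * 1757.8020 / (17861.1240e6 * 0.01682) * 1000
Stretch = 262.1 mm


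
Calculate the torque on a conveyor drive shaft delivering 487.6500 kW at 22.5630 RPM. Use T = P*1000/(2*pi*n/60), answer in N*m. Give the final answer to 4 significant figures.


omega = 2*pi*22.5630/60 = 2.36279 rad/s
T = 487.6500*1000 / 2.36279
T = 206400 N*m


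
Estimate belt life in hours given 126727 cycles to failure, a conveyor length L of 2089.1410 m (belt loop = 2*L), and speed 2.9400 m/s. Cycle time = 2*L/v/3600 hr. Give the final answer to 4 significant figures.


cycle_time = 2 * 2089.1410 / 2.9400 / 3600 = 0.394773 hr
life = 126727 * 0.394773 = 50030 hours


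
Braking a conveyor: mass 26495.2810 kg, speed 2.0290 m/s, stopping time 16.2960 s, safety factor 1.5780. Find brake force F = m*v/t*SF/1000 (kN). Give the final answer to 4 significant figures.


F = 26495.2810 * 2.0290 / 16.2960 * 1.5780 / 1000
F = 5.206 kN


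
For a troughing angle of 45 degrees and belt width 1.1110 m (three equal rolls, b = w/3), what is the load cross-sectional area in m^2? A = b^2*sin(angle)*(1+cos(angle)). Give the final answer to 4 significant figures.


b = 1.1110/3 = 0.370333 m
A = 0.370333^2 * sin(45 deg) * (1 + cos(45 deg))
A = 0.1656 m^2


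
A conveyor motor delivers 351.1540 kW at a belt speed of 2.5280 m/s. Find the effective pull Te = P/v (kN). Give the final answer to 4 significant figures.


Te = P / v = 351.1540 / 2.5280
Te = 138.9 kN


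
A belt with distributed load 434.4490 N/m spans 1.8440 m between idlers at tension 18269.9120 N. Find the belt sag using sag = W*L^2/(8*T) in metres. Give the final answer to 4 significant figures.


sag = 434.4490 * 1.8440^2 / (8 * 18269.9120)
sag = 0.01011 m


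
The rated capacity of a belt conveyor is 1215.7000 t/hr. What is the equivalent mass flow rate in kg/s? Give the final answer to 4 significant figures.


m_dot = 1215.7000 * 1000 / 3600
m_dot = 337.7 kg/s


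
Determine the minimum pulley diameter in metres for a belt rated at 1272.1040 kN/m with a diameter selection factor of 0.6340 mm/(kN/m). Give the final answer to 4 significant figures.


D = 1272.1040 * 0.6340 / 1000
D = 0.8065 m


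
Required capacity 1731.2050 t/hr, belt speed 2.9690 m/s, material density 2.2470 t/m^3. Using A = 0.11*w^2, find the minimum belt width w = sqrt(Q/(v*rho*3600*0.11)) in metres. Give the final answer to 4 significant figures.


A_req = 1731.2050 / (2.9690 * 2.2470 * 3600) = 0.072083 m^2
w = sqrt(0.072083 / 0.11)
w = 0.8095 m


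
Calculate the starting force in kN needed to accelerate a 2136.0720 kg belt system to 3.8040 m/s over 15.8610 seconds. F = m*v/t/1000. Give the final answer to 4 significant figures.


F = 2136.0720 * 3.8040 / 15.8610 / 1000
F = 0.5123 kN
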